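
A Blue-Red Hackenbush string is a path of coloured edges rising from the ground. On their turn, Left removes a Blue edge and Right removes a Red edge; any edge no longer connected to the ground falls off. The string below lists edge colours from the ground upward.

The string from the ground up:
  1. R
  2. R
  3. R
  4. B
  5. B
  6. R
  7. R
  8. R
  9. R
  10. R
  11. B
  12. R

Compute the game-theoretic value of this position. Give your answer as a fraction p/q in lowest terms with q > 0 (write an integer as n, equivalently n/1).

-1275/512

val(R) = {  | 0 } => -1
val(RR) = {  | -1 0 } => -2
val(RRR) = {  | -2 -1 0 } => -3
val(RRRB) = { -3 | -2 -1 0 } => -5/2
val(RRRBB) = { -3 -5/2 | -2 -1 0 } => -9/4
val(RRRBBR) = { -3 -5/2 | -9/4 -2 -1 0 } => -19/8
val(RRRBBRR) = { -3 -5/2 | -19/8 -9/4 -2 -1 0 } => -39/16
val(RRRBBRRR) = { -3 -5/2 | -39/16 -19/8 -9/4 -2 -1 0 } => -79/32
val(RRRBBRRRR) = { -3 -5/2 | -79/32 -39/16 -19/8 -9/4 -2 -1 0 } => -159/64
val(RRRBBRRRRR) = { -3 -5/2 | -159/64 -79/32 -39/16 -19/8 -9/4 -2 -1 0 } => -319/128
val(RRRBBRRRRRB) = { -3 -5/2 -319/128 | -159/64 -79/32 -39/16 -19/8 -9/4 -2 -1 0 } => -637/256
val(RRRBBRRRRRBR) = { -3 -5/2 -319/128 | -637/256 -159/64 -79/32 -39/16 -19/8 -9/4 -2 -1 0 } => -1275/512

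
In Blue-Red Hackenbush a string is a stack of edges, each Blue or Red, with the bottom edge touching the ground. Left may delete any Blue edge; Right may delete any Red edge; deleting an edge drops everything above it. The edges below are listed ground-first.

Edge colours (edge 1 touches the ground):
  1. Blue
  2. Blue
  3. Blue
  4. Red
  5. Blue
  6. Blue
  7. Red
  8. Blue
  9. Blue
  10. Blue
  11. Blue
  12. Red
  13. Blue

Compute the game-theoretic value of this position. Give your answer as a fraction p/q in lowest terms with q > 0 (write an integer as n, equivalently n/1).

2939/1024

G_1 [B]  L=[0]  R=[—]  so 1
G_2 [BB]  L=[0 1]  R=[—]  so 2
G_3 [BBB]  L=[0 1 2]  R=[—]  so 3
G_4 [BBBR]  L=[0 1 2]  R=[3]  so 5/2
G_5 [BBBRB]  L=[0 1 2 5/2]  R=[3]  so 11/4
G_6 [BBBRBB]  L=[0 1 2 5/2 11/4]  R=[3]  so 23/8
G_7 [BBBRBBR]  L=[0 1 2 5/2 11/4]  R=[23/8 3]  so 45/16
G_8 [BBBRBBRB]  L=[0 1 2 5/2 11/4 45/16]  R=[23/8 3]  so 91/32
G_9 [BBBRBBRBB]  L=[0 1 2 5/2 11/4 45/16 91/32]  R=[23/8 3]  so 183/64
G_10 [BBBRBBRBBB]  L=[0 1 2 5/2 11/4 45/16 91/32 183/64]  R=[23/8 3]  so 367/128
G_11 [BBBRBBRBBBB]  L=[0 1 2 5/2 11/4 45/16 91/32 183/64 367/128]  R=[23/8 3]  so 735/256
G_12 [BBBRBBRBBBBR]  L=[0 1 2 5/2 11/4 45/16 91/32 183/64 367/128]  R=[735/256 23/8 3]  so 1469/512
G_13 [BBBRBBRBBBBRB]  L=[0 1 2 5/2 11/4 45/16 91/32 183/64 367/128 1469/512]  R=[735/256 23/8 3]  so 2939/1024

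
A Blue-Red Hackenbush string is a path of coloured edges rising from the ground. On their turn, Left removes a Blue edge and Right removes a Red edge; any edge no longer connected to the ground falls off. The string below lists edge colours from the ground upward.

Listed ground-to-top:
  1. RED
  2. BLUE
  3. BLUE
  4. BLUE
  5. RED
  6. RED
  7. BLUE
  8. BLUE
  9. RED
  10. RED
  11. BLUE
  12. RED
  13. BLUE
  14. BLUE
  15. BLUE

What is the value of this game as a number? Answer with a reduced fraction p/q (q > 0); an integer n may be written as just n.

R: Left { — }, Right { 0 } gives simplest -1
RB: Left { -1 }, Right { 0 } gives simplest -1/2
RBB: Left { -1,-1/2 }, Right { 0 } gives simplest -1/4
RBBB: Left { -1,-1/2,-1/4 }, Right { 0 } gives simplest -1/8
RBBBR: Left { -1,-1/2,-1/4 }, Right { -1/8,0 } gives simplest -3/16
RBBBRR: Left { -1,-1/2,-1/4 }, Right { -3/16,-1/8,0 } gives simplest -7/32
RBBBRRB: Left { -1,-1/2,-1/4,-7/32 }, Right { -3/16,-1/8,0 } gives simplest -13/64
RBBBRRBB: Left { -1,-1/2,-1/4,-7/32,-13/64 }, Right { -3/16,-1/8,0 } gives simplest -25/128
RBBBRRBBR: Left { -1,-1/2,-1/4,-7/32,-13/64 }, Right { -25/128,-3/16,-1/8,0 } gives simplest -51/256
RBBBRRBBRR: Left { -1,-1/2,-1/4,-7/32,-13/64 }, Right { -51/256,-25/128,-3/16,-1/8,0 } gives simplest -103/512
RBBBRRBBRRB: Left { -1,-1/2,-1/4,-7/32,-13/64,-103/512 }, Right { -51/256,-25/128,-3/16,-1/8,0 } gives simplest -205/1024
RBBBRRBBRRBR: Left { -1,-1/2,-1/4,-7/32,-13/64,-103/512 }, Right { -205/1024,-51/256,-25/128,-3/16,-1/8,0 } gives simplest -411/2048
RBBBRRBBRRBRB: Left { -1,-1/2,-1/4,-7/32,-13/64,-103/512,-411/2048 }, Right { -205/1024,-51/256,-25/128,-3/16,-1/8,0 } gives simplest -821/4096
RBBBRRBBRRBRBB: Left { -1,-1/2,-1/4,-7/32,-13/64,-103/512,-411/2048,-821/4096 }, Right { -205/1024,-51/256,-25/128,-3/16,-1/8,0 } gives simplest -1641/8192
RBBBRRBBRRBRBBB: Left { -1,-1/2,-1/4,-7/32,-13/64,-103/512,-411/2048,-821/4096,-1641/8192 }, Right { -205/1024,-51/256,-25/128,-3/16,-1/8,0 } gives simplest -3281/16384

-3281/16384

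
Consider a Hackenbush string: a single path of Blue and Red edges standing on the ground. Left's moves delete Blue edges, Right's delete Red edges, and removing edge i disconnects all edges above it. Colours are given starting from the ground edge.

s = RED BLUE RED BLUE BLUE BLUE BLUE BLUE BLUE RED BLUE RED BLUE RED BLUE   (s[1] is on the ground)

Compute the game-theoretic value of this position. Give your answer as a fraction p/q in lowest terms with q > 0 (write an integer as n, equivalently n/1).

Prefix values for RED BLUE RED BLUE BLUE BLUE BLUE BLUE BLUE RED BLUE RED BLUE RED BLUE via {L|R} + simplicity:
val_1 [R]  L=[—]  R=[0]  → -1
val_2 [RB]  L=[-1]  R=[0]  → -1/2
val_3 [RBR]  L=[-1]  R=[-1/2 0]  → -3/4
val_4 [RBRB]  L=[-1 -3/4]  R=[-1/2 0]  → -5/8
val_5 [RBRBB]  L=[-1 -3/4 -5/8]  R=[-1/2 0]  → -9/16
val_6 [RBRBBB]  L=[-1 -3/4 -5/8 -9/16]  R=[-1/2 0]  → -17/32
val_7 [RBRBBBB]  L=[-1 -3/4 -5/8 -9/16 -17/32]  R=[-1/2 0]  → -33/64
val_8 [RBRBBBBB]  L=[-1 -3/4 -5/8 -9/16 -17/32 -33/64]  R=[-1/2 0]  → -65/128
val_9 [RBRBBBBBB]  L=[-1 -3/4 -5/8 -9/16 -17/32 -33/64 -65/128]  R=[-1/2 0]  → -129/256
val_10 [RBRBBBBBBR]  L=[-1 -3/4 -5/8 -9/16 -17/32 -33/64 -65/128]  R=[-129/256 -1/2 0]  → -259/512
val_11 [RBRBBBBBBRB]  L=[-1 -3/4 -5/8 -9/16 -17/32 -33/64 -65/128 -259/512]  R=[-129/256 -1/2 0]  → -517/1024
val_12 [RBRBBBBBBRBR]  L=[-1 -3/4 -5/8 -9/16 -17/32 -33/64 -65/128 -259/512]  R=[-517/1024 -129/256 -1/2 0]  → -1035/2048
val_13 [RBRBBBBBBRBRB]  L=[-1 -3/4 -5/8 -9/16 -17/32 -33/64 -65/128 -259/512 -1035/2048]  R=[-517/1024 -129/256 -1/2 0]  → -2069/4096
val_14 [RBRBBBBBBRBRBR]  L=[-1 -3/4 -5/8 -9/16 -17/32 -33/64 -65/128 -259/512 -1035/2048]  R=[-2069/4096 -517/1024 -129/256 -1/2 0]  → -4139/8192
val_15 [RBRBBBBBBRBRBRB]  L=[-1 -3/4 -5/8 -9/16 -17/32 -33/64 -65/128 -259/512 -1035/2048 -4139/8192]  R=[-2069/4096 -517/1024 -129/256 -1/2 0]  → -8277/16384

-8277/16384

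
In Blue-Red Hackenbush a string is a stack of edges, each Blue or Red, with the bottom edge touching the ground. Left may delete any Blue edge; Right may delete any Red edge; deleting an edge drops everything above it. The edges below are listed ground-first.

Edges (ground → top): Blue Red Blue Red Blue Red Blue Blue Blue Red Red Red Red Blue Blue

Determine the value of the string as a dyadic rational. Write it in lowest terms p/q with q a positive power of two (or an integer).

11143/16384

Build g(s[:k]) for k = 1..15, string s = Blue Red Blue Red Blue Red Blue Blue Blue Red Red Red Red Blue Blue.
step 1: add Blue to get B; options L={ 0 } R={ — } so 1
step 2: add Red to get BR; options L={ 0 } R={ 1 } so 1/2
step 3: add Blue to get BRB; options L={ 0; 1/2 } R={ 1 } so 3/4
step 4: add Red to get BRBR; options L={ 0; 1/2 } R={ 3/4; 1 } so 5/8
step 5: add Blue to get BRBRB; options L={ 0; 1/2; 5/8 } R={ 3/4; 1 } so 11/16
step 6: add Red to get BRBRBR; options L={ 0; 1/2; 5/8 } R={ 11/16; 3/4; 1 } so 21/32
step 7: add Blue to get BRBRBRB; options L={ 0; 1/2; 5/8; 21/32 } R={ 11/16; 3/4; 1 } so 43/64
step 8: add Blue to get BRBRBRBB; options L={ 0; 1/2; 5/8; 21/32; 43/64 } R={ 11/16; 3/4; 1 } so 87/128
step 9: add Blue to get BRBRBRBBB; options L={ 0; 1/2; 5/8; 21/32; 43/64; 87/128 } R={ 11/16; 3/4; 1 } so 175/256
step 10: add Red to get BRBRBRBBBR; options L={ 0; 1/2; 5/8; 21/32; 43/64; 87/128 } R={ 175/256; 11/16; 3/4; 1 } so 349/512
step 11: add Red to get BRBRBRBBBRR; options L={ 0; 1/2; 5/8; 21/32; 43/64; 87/128 } R={ 349/512; 175/256; 11/16; 3/4; 1 } so 697/1024
step 12: add Red to get BRBRBRBBBRRR; options L={ 0; 1/2; 5/8; 21/32; 43/64; 87/128 } R={ 697/1024; 349/512; 175/256; 11/16; 3/4; 1 } so 1393/2048
step 13: add Red to get BRBRBRBBBRRRR; options L={ 0; 1/2; 5/8; 21/32; 43/64; 87/128 } R={ 1393/2048; 697/1024; 349/512; 175/256; 11/16; 3/4; 1 } so 2785/4096
step 14: add Blue to get BRBRBRBBBRRRRB; options L={ 0; 1/2; 5/8; 21/32; 43/64; 87/128; 2785/4096 } R={ 1393/2048; 697/1024; 349/512; 175/256; 11/16; 3/4; 1 } so 5571/8192
step 15: add Blue to get BRBRBRBBBRRRRBB; options L={ 0; 1/2; 5/8; 21/32; 43/64; 87/128; 2785/4096; 5571/8192 } R={ 1393/2048; 697/1024; 349/512; 175/256; 11/16; 3/4; 1 } so 11143/16384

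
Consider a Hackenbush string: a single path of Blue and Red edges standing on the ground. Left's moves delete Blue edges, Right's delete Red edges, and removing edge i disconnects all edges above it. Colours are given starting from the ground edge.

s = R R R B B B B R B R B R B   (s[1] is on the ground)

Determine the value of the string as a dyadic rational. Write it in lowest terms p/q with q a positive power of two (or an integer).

v_1 [R]  L=[∅]  R=[0]  → -1
v_2 [RR]  L=[∅]  R=[-1; 0]  → -2
v_3 [RRR]  L=[∅]  R=[-2; -1; 0]  → -3
v_4 [RRRB]  L=[-3]  R=[-2; -1; 0]  → -5/2
v_5 [RRRBB]  L=[-3; -5/2]  R=[-2; -1; 0]  → -9/4
v_6 [RRRBBB]  L=[-3; -5/2; -9/4]  R=[-2; -1; 0]  → -17/8
v_7 [RRRBBBB]  L=[-3; -5/2; -9/4; -17/8]  R=[-2; -1; 0]  → -33/16
v_8 [RRRBBBBR]  L=[-3; -5/2; -9/4; -17/8]  R=[-33/16; -2; -1; 0]  → -67/32
v_9 [RRRBBBBRB]  L=[-3; -5/2; -9/4; -17/8; -67/32]  R=[-33/16; -2; -1; 0]  → -133/64
v_10 [RRRBBBBRBR]  L=[-3; -5/2; -9/4; -17/8; -67/32]  R=[-133/64; -33/16; -2; -1; 0]  → -267/128
v_11 [RRRBBBBRBRB]  L=[-3; -5/2; -9/4; -17/8; -67/32; -267/128]  R=[-133/64; -33/16; -2; -1; 0]  → -533/256
v_12 [RRRBBBBRBRBR]  L=[-3; -5/2; -9/4; -17/8; -67/32; -267/128]  R=[-533/256; -133/64; -33/16; -2; -1; 0]  → -1067/512
v_13 [RRRBBBBRBRBRB]  L=[-3; -5/2; -9/4; -17/8; -67/32; -267/128; -1067/512]  R=[-533/256; -133/64; -33/16; -2; -1; 0]  → -2133/1024

-2133/1024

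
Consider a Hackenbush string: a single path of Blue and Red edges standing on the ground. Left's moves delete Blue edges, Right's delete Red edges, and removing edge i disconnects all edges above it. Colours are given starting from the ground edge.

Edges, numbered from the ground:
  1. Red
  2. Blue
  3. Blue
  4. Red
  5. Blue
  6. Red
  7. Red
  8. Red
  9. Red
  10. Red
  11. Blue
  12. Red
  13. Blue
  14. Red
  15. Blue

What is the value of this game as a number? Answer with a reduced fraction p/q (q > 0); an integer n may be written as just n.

Prefix values for Red Blue Blue Red Blue Red Red Red Red Red Blue Red Blue Red Blue via {L|R} + simplicity:
step 1: add Red to get R; options L={ none } R={ 0 } — -1
step 2: add Blue to get RB; options L={ -1 } R={ 0 } — -1/2
step 3: add Blue to get RBB; options L={ -1; -1/2 } R={ 0 } — -1/4
step 4: add Red to get RBBR; options L={ -1; -1/2 } R={ -1/4; 0 } — -3/8
step 5: add Blue to get RBBRB; options L={ -1; -1/2; -3/8 } R={ -1/4; 0 } — -5/16
step 6: add Red to get RBBRBR; options L={ -1; -1/2; -3/8 } R={ -5/16; -1/4; 0 } — -11/32
step 7: add Red to get RBBRBRR; options L={ -1; -1/2; -3/8 } R={ -11/32; -5/16; -1/4; 0 } — -23/64
step 8: add Red to get RBBRBRRR; options L={ -1; -1/2; -3/8 } R={ -23/64; -11/32; -5/16; -1/4; 0 } — -47/128
step 9: add Red to get RBBRBRRRR; options L={ -1; -1/2; -3/8 } R={ -47/128; -23/64; -11/32; -5/16; -1/4; 0 } — -95/256
step 10: add Red to get RBBRBRRRRR; options L={ -1; -1/2; -3/8 } R={ -95/256; -47/128; -23/64; -11/32; -5/16; -1/4; 0 } — -191/512
step 11: add Blue to get RBBRBRRRRRB; options L={ -1; -1/2; -3/8; -191/512 } R={ -95/256; -47/128; -23/64; -11/32; -5/16; -1/4; 0 } — -381/1024
step 12: add Red to get RBBRBRRRRRBR; options L={ -1; -1/2; -3/8; -191/512 } R={ -381/1024; -95/256; -47/128; -23/64; -11/32; -5/16; -1/4; 0 } — -763/2048
step 13: add Blue to get RBBRBRRRRRBRB; options L={ -1; -1/2; -3/8; -191/512; -763/2048 } R={ -381/1024; -95/256; -47/128; -23/64; -11/32; -5/16; -1/4; 0 } — -1525/4096
step 14: add Red to get RBBRBRRRRRBRBR; options L={ -1; -1/2; -3/8; -191/512; -763/2048 } R={ -1525/4096; -381/1024; -95/256; -47/128; -23/64; -11/32; -5/16; -1/4; 0 } — -3051/8192
step 15: add Blue to get RBBRBRRRRRBRBRB; options L={ -1; -1/2; -3/8; -191/512; -763/2048; -3051/8192 } R={ -1525/4096; -381/1024; -95/256; -47/128; -23/64; -11/32; -5/16; -1/4; 0 } — -6101/16384

-6101/16384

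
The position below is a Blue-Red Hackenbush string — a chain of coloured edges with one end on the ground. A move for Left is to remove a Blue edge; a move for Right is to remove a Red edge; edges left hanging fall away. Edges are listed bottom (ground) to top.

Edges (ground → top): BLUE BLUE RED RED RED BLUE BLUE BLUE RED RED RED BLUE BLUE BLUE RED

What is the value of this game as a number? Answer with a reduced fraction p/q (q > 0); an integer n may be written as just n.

10013/8192

Recurse on prefixes of the 15-edge string BLUE BLUE RED RED RED BLUE BLUE BLUE RED RED RED BLUE BLUE BLUE RED:
step 1: add BLUE to get B; options L={ 0 } R={ (no moves) } => 1
step 2: add BLUE to get BB; options L={ 0, 1 } R={ (no moves) } => 2
step 3: add RED to get BBR; options L={ 0, 1 } R={ 2 } => 3/2
step 4: add RED to get BBRR; options L={ 0, 1 } R={ 3/2, 2 } => 5/4
step 5: add RED to get BBRRR; options L={ 0, 1 } R={ 5/4, 3/2, 2 } => 9/8
step 6: add BLUE to get BBRRRB; options L={ 0, 1, 9/8 } R={ 5/4, 3/2, 2 } => 19/16
step 7: add BLUE to get BBRRRBB; options L={ 0, 1, 9/8, 19/16 } R={ 5/4, 3/2, 2 } => 39/32
step 8: add BLUE to get BBRRRBBB; options L={ 0, 1, 9/8, 19/16, 39/32 } R={ 5/4, 3/2, 2 } => 79/64
step 9: add RED to get BBRRRBBBR; options L={ 0, 1, 9/8, 19/16, 39/32 } R={ 79/64, 5/4, 3/2, 2 } => 157/128
step 10: add RED to get BBRRRBBBRR; options L={ 0, 1, 9/8, 19/16, 39/32 } R={ 157/128, 79/64, 5/4, 3/2, 2 } => 313/256
step 11: add RED to get BBRRRBBBRRR; options L={ 0, 1, 9/8, 19/16, 39/32 } R={ 313/256, 157/128, 79/64, 5/4, 3/2, 2 } => 625/512
step 12: add BLUE to get BBRRRBBBRRRB; options L={ 0, 1, 9/8, 19/16, 39/32, 625/512 } R={ 313/256, 157/128, 79/64, 5/4, 3/2, 2 } => 1251/1024
step 13: add BLUE to get BBRRRBBBRRRBB; options L={ 0, 1, 9/8, 19/16, 39/32, 625/512, 1251/1024 } R={ 313/256, 157/128, 79/64, 5/4, 3/2, 2 } => 2503/2048
step 14: add BLUE to get BBRRRBBBRRRBBB; options L={ 0, 1, 9/8, 19/16, 39/32, 625/512, 1251/1024, 2503/2048 } R={ 313/256, 157/128, 79/64, 5/4, 3/2, 2 } => 5007/4096
step 15: add RED to get BBRRRBBBRRRBBBR; options L={ 0, 1, 9/8, 19/16, 39/32, 625/512, 1251/1024, 2503/2048 } R={ 5007/4096, 313/256, 157/128, 79/64, 5/4, 3/2, 2 } => 10013/8192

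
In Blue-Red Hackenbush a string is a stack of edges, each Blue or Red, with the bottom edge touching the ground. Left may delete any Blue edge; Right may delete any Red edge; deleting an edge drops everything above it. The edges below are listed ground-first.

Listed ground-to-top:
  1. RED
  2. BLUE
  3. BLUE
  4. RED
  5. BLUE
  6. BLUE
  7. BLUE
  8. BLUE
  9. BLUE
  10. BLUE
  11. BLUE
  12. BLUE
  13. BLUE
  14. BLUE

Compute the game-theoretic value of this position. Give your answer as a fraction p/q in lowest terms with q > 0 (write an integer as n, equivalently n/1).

R: Left { ∅ }, Right { 0 } gives simplest -1
RB: Left { -1 }, Right { 0 } gives simplest -1/2
RBB: Left { -1,-1/2 }, Right { 0 } gives simplest -1/4
RBBR: Left { -1,-1/2 }, Right { -1/4,0 } gives simplest -3/8
RBBRB: Left { -1,-1/2,-3/8 }, Right { -1/4,0 } gives simplest -5/16
RBBRBB: Left { -1,-1/2,-3/8,-5/16 }, Right { -1/4,0 } gives simplest -9/32
RBBRBBB: Left { -1,-1/2,-3/8,-5/16,-9/32 }, Right { -1/4,0 } gives simplest -17/64
RBBRBBBB: Left { -1,-1/2,-3/8,-5/16,-9/32,-17/64 }, Right { -1/4,0 } gives simplest -33/128
RBBRBBBBB: Left { -1,-1/2,-3/8,-5/16,-9/32,-17/64,-33/128 }, Right { -1/4,0 } gives simplest -65/256
RBBRBBBBBB: Left { -1,-1/2,-3/8,-5/16,-9/32,-17/64,-33/128,-65/256 }, Right { -1/4,0 } gives simplest -129/512
RBBRBBBBBBB: Left { -1,-1/2,-3/8,-5/16,-9/32,-17/64,-33/128,-65/256,-129/512 }, Right { -1/4,0 } gives simplest -257/1024
RBBRBBBBBBBB: Left { -1,-1/2,-3/8,-5/16,-9/32,-17/64,-33/128,-65/256,-129/512,-257/1024 }, Right { -1/4,0 } gives simplest -513/2048
RBBRBBBBBBBBB: Left { -1,-1/2,-3/8,-5/16,-9/32,-17/64,-33/128,-65/256,-129/512,-257/1024,-513/2048 }, Right { -1/4,0 } gives simplest -1025/4096
RBBRBBBBBBBBBB: Left { -1,-1/2,-3/8,-5/16,-9/32,-17/64,-33/128,-65/256,-129/512,-257/1024,-513/2048,-1025/4096 }, Right { -1/4,0 } gives simplest -2049/8192

-2049/8192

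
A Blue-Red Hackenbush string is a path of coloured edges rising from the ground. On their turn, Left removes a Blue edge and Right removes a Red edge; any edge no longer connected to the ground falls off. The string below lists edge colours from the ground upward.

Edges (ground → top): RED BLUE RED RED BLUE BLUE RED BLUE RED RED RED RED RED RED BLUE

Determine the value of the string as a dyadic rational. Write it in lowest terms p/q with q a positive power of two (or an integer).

-13053/16384

R: Left {  }, Right { 0 } = simplest -1
RB: Left { -1 }, Right { 0 } = simplest -1/2
RBR: Left { -1 }, Right { -1/2, 0 } = simplest -3/4
RBRR: Left { -1 }, Right { -3/4, -1/2, 0 } = simplest -7/8
RBRRB: Left { -1, -7/8 }, Right { -3/4, -1/2, 0 } = simplest -13/16
RBRRBB: Left { -1, -7/8, -13/16 }, Right { -3/4, -1/2, 0 } = simplest -25/32
RBRRBBR: Left { -1, -7/8, -13/16 }, Right { -25/32, -3/4, -1/2, 0 } = simplest -51/64
RBRRBBRB: Left { -1, -7/8, -13/16, -51/64 }, Right { -25/32, -3/4, -1/2, 0 } = simplest -101/128
RBRRBBRBR: Left { -1, -7/8, -13/16, -51/64 }, Right { -101/128, -25/32, -3/4, -1/2, 0 } = simplest -203/256
RBRRBBRBRR: Left { -1, -7/8, -13/16, -51/64 }, Right { -203/256, -101/128, -25/32, -3/4, -1/2, 0 } = simplest -407/512
RBRRBBRBRRR: Left { -1, -7/8, -13/16, -51/64 }, Right { -407/512, -203/256, -101/128, -25/32, -3/4, -1/2, 0 } = simplest -815/1024
RBRRBBRBRRRR: Left { -1, -7/8, -13/16, -51/64 }, Right { -815/1024, -407/512, -203/256, -101/128, -25/32, -3/4, -1/2, 0 } = simplest -1631/2048
RBRRBBRBRRRRR: Left { -1, -7/8, -13/16, -51/64 }, Right { -1631/2048, -815/1024, -407/512, -203/256, -101/128, -25/32, -3/4, -1/2, 0 } = simplest -3263/4096
RBRRBBRBRRRRRR: Left { -1, -7/8, -13/16, -51/64 }, Right { -3263/4096, -1631/2048, -815/1024, -407/512, -203/256, -101/128, -25/32, -3/4, -1/2, 0 } = simplest -6527/8192
RBRRBBRBRRRRRRB: Left { -1, -7/8, -13/16, -51/64, -6527/8192 }, Right { -3263/4096, -1631/2048, -815/1024, -407/512, -203/256, -101/128, -25/32, -3/4, -1/2, 0 } = simplest -13053/16384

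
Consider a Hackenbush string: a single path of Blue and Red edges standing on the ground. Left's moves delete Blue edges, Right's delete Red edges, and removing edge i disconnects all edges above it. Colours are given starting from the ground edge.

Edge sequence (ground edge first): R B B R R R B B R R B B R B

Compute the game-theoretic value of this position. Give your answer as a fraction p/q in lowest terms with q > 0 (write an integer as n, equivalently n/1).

1 of 14 · R · max L −∞ · min R 0 — -1
2 of 14 · RB · max L -1 · min R 0 — -1/2
3 of 14 · RBB · max L -1/2 · min R 0 — -1/4
4 of 14 · RBBR · max L -1/2 · min R -1/4 — -3/8
5 of 14 · RBBRR · max L -1/2 · min R -3/8 — -7/16
6 of 14 · RBBRRR · max L -1/2 · min R -7/16 — -15/32
7 of 14 · RBBRRRB · max L -15/32 · min R -7/16 — -29/64
8 of 14 · RBBRRRBB · max L -29/64 · min R -7/16 — -57/128
9 of 14 · RBBRRRBBR · max L -29/64 · min R -57/128 — -115/256
10 of 14 · RBBRRRBBRR · max L -29/64 · min R -115/256 — -231/512
11 of 14 · RBBRRRBBRRB · max L -231/512 · min R -115/256 — -461/1024
12 of 14 · RBBRRRBBRRBB · max L -461/1024 · min R -115/256 — -921/2048
13 of 14 · RBBRRRBBRRBBR · max L -461/1024 · min R -921/2048 — -1843/4096
14 of 14 · RBBRRRBBRRBBRB · max L -1843/4096 · min R -921/2048 — -3685/8192

-3685/8192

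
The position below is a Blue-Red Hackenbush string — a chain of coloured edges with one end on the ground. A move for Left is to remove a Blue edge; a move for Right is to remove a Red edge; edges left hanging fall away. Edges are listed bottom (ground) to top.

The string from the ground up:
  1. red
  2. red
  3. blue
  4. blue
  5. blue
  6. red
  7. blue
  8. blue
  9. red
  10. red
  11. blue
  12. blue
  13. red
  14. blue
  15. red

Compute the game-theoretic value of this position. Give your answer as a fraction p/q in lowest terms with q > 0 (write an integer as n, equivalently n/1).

-9419/8192

edge 1 of 15 (red): { none | 0 } → -1
edge 2 of 15 (red): { none | -1,0 } → -2
edge 3 of 15 (blue): { -2 | -1,0 } → -3/2
edge 4 of 15 (blue): { -2,-3/2 | -1,0 } → -5/4
edge 5 of 15 (blue): { -2,-3/2,-5/4 | -1,0 } → -9/8
edge 6 of 15 (red): { -2,-3/2,-5/4 | -9/8,-1,0 } → -19/16
edge 7 of 15 (blue): { -2,-3/2,-5/4,-19/16 | -9/8,-1,0 } → -37/32
edge 8 of 15 (blue): { -2,-3/2,-5/4,-19/16,-37/32 | -9/8,-1,0 } → -73/64
edge 9 of 15 (red): { -2,-3/2,-5/4,-19/16,-37/32 | -73/64,-9/8,-1,0 } → -147/128
edge 10 of 15 (red): { -2,-3/2,-5/4,-19/16,-37/32 | -147/128,-73/64,-9/8,-1,0 } → -295/256
edge 11 of 15 (blue): { -2,-3/2,-5/4,-19/16,-37/32,-295/256 | -147/128,-73/64,-9/8,-1,0 } → -589/512
edge 12 of 15 (blue): { -2,-3/2,-5/4,-19/16,-37/32,-295/256,-589/512 | -147/128,-73/64,-9/8,-1,0 } → -1177/1024
edge 13 of 15 (red): { -2,-3/2,-5/4,-19/16,-37/32,-295/256,-589/512 | -1177/1024,-147/128,-73/64,-9/8,-1,0 } → -2355/2048
edge 14 of 15 (blue): { -2,-3/2,-5/4,-19/16,-37/32,-295/256,-589/512,-2355/2048 | -1177/1024,-147/128,-73/64,-9/8,-1,0 } → -4709/4096
edge 15 of 15 (red): { -2,-3/2,-5/4,-19/16,-37/32,-295/256,-589/512,-2355/2048 | -4709/4096,-1177/1024,-147/128,-73/64,-9/8,-1,0 } → -9419/8192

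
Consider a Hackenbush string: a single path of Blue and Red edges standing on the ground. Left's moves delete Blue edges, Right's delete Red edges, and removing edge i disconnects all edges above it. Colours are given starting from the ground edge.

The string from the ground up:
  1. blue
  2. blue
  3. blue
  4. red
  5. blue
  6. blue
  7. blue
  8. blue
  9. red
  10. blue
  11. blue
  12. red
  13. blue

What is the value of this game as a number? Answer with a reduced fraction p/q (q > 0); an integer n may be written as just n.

3035/1024

b: Left { 0 }, Right { — } so simplest 1
bb: Left { 0 1 }, Right { — } so simplest 2
bbb: Left { 0 1 2 }, Right { — } so simplest 3
bbbr: Left { 0 1 2 }, Right { 3 } so simplest 5/2
bbbrb: Left { 0 1 2 5/2 }, Right { 3 } so simplest 11/4
bbbrbb: Left { 0 1 2 5/2 11/4 }, Right { 3 } so simplest 23/8
bbbrbbb: Left { 0 1 2 5/2 11/4 23/8 }, Right { 3 } so simplest 47/16
bbbrbbbb: Left { 0 1 2 5/2 11/4 23/8 47/16 }, Right { 3 } so simplest 95/32
bbbrbbbbr: Left { 0 1 2 5/2 11/4 23/8 47/16 }, Right { 95/32 3 } so simplest 189/64
bbbrbbbbrb: Left { 0 1 2 5/2 11/4 23/8 47/16 189/64 }, Right { 95/32 3 } so simplest 379/128
bbbrbbbbrbb: Left { 0 1 2 5/2 11/4 23/8 47/16 189/64 379/128 }, Right { 95/32 3 } so simplest 759/256
bbbrbbbbrbbr: Left { 0 1 2 5/2 11/4 23/8 47/16 189/64 379/128 }, Right { 759/256 95/32 3 } so simplest 1517/512
bbbrbbbbrbbrb: Left { 0 1 2 5/2 11/4 23/8 47/16 189/64 379/128 1517/512 }, Right { 759/256 95/32 3 } so simplest 3035/1024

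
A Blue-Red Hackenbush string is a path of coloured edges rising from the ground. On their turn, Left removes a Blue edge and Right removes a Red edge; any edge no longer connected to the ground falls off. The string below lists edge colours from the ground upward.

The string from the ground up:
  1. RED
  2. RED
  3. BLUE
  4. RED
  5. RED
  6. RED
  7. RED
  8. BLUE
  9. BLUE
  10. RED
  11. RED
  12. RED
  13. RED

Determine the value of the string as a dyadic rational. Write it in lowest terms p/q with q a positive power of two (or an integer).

-3999/2048

val(R) = { · | 0 } → -1
val(RR) = { · | -1,0 } → -2
val(RRB) = { -2 | -1,0 } → -3/2
val(RRBR) = { -2 | -3/2,-1,0 } → -7/4
val(RRBRR) = { -2 | -7/4,-3/2,-1,0 } → -15/8
val(RRBRRR) = { -2 | -15/8,-7/4,-3/2,-1,0 } → -31/16
val(RRBRRRR) = { -2 | -31/16,-15/8,-7/4,-3/2,-1,0 } → -63/32
val(RRBRRRRB) = { -2,-63/32 | -31/16,-15/8,-7/4,-3/2,-1,0 } → -125/64
val(RRBRRRRBB) = { -2,-63/32,-125/64 | -31/16,-15/8,-7/4,-3/2,-1,0 } → -249/128
val(RRBRRRRBBR) = { -2,-63/32,-125/64 | -249/128,-31/16,-15/8,-7/4,-3/2,-1,0 } → -499/256
val(RRBRRRRBBRR) = { -2,-63/32,-125/64 | -499/256,-249/128,-31/16,-15/8,-7/4,-3/2,-1,0 } → -999/512
val(RRBRRRRBBRRR) = { -2,-63/32,-125/64 | -999/512,-499/256,-249/128,-31/16,-15/8,-7/4,-3/2,-1,0 } → -1999/1024
val(RRBRRRRBBRRRR) = { -2,-63/32,-125/64 | -1999/1024,-999/512,-499/256,-249/128,-31/16,-15/8,-7/4,-3/2,-1,0 } → -3999/2048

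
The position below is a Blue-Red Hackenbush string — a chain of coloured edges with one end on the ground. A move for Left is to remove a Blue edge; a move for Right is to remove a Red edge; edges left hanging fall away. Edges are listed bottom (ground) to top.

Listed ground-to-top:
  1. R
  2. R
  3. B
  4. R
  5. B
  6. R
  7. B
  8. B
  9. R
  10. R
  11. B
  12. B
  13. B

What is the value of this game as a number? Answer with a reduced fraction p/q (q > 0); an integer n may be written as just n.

-3377/2048

Recurse on prefixes of the 13-edge string R R B R B R B B R R B B B:
v(R) = { — | 0 } ⇒ -1
v(RR) = { — | -1,0 } ⇒ -2
v(RRB) = { -2 | -1,0 } ⇒ -3/2
v(RRBR) = { -2 | -3/2,-1,0 } ⇒ -7/4
v(RRBRB) = { -2,-7/4 | -3/2,-1,0 } ⇒ -13/8
v(RRBRBR) = { -2,-7/4 | -13/8,-3/2,-1,0 } ⇒ -27/16
v(RRBRBRB) = { -2,-7/4,-27/16 | -13/8,-3/2,-1,0 } ⇒ -53/32
v(RRBRBRBB) = { -2,-7/4,-27/16,-53/32 | -13/8,-3/2,-1,0 } ⇒ -105/64
v(RRBRBRBBR) = { -2,-7/4,-27/16,-53/32 | -105/64,-13/8,-3/2,-1,0 } ⇒ -211/128
v(RRBRBRBBRR) = { -2,-7/4,-27/16,-53/32 | -211/128,-105/64,-13/8,-3/2,-1,0 } ⇒ -423/256
v(RRBRBRBBRRB) = { -2,-7/4,-27/16,-53/32,-423/256 | -211/128,-105/64,-13/8,-3/2,-1,0 } ⇒ -845/512
v(RRBRBRBBRRBB) = { -2,-7/4,-27/16,-53/32,-423/256,-845/512 | -211/128,-105/64,-13/8,-3/2,-1,0 } ⇒ -1689/1024
v(RRBRBRBBRRBBB) = { -2,-7/4,-27/16,-53/32,-423/256,-845/512,-1689/1024 | -211/128,-105/64,-13/8,-3/2,-1,0 } ⇒ -3377/2048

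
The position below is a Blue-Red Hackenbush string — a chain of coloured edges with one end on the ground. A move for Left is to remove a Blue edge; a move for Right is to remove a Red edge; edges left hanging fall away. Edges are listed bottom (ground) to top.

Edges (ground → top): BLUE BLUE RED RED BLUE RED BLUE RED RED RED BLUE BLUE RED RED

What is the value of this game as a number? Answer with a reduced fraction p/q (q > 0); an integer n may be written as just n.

5401/4096

B: Left { 0 }, Right {  } = simplest 1
BB: Left { 0, 1 }, Right {  } = simplest 2
BBR: Left { 0, 1 }, Right { 2 } = simplest 3/2
BBRR: Left { 0, 1 }, Right { 3/2, 2 } = simplest 5/4
BBRRB: Left { 0, 1, 5/4 }, Right { 3/2, 2 } = simplest 11/8
BBRRBR: Left { 0, 1, 5/4 }, Right { 11/8, 3/2, 2 } = simplest 21/16
BBRRBRB: Left { 0, 1, 5/4, 21/16 }, Right { 11/8, 3/2, 2 } = simplest 43/32
BBRRBRBR: Left { 0, 1, 5/4, 21/16 }, Right { 43/32, 11/8, 3/2, 2 } = simplest 85/64
BBRRBRBRR: Left { 0, 1, 5/4, 21/16 }, Right { 85/64, 43/32, 11/8, 3/2, 2 } = simplest 169/128
BBRRBRBRRR: Left { 0, 1, 5/4, 21/16 }, Right { 169/128, 85/64, 43/32, 11/8, 3/2, 2 } = simplest 337/256
BBRRBRBRRRB: Left { 0, 1, 5/4, 21/16, 337/256 }, Right { 169/128, 85/64, 43/32, 11/8, 3/2, 2 } = simplest 675/512
BBRRBRBRRRBB: Left { 0, 1, 5/4, 21/16, 337/256, 675/512 }, Right { 169/128, 85/64, 43/32, 11/8, 3/2, 2 } = simplest 1351/1024
BBRRBRBRRRBBR: Left { 0, 1, 5/4, 21/16, 337/256, 675/512 }, Right { 1351/1024, 169/128, 85/64, 43/32, 11/8, 3/2, 2 } = simplest 2701/2048
BBRRBRBRRRBBRR: Left { 0, 1, 5/4, 21/16, 337/256, 675/512 }, Right { 2701/2048, 1351/1024, 169/128, 85/64, 43/32, 11/8, 3/2, 2 } = simplest 5401/4096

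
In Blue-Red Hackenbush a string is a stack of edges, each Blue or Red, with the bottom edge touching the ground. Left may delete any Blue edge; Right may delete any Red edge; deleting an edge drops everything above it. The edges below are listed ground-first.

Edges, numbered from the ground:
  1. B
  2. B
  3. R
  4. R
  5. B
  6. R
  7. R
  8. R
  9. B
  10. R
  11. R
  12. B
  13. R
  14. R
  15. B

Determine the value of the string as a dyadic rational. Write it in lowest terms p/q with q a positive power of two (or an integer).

10387/8192

B: Left { 0 }, Right { · } ⇒ simplest 1
BB: Left { 0; 1 }, Right { · } ⇒ simplest 2
BBR: Left { 0; 1 }, Right { 2 } ⇒ simplest 3/2
BBRR: Left { 0; 1 }, Right { 3/2; 2 } ⇒ simplest 5/4
BBRRB: Left { 0; 1; 5/4 }, Right { 3/2; 2 } ⇒ simplest 11/8
BBRRBR: Left { 0; 1; 5/4 }, Right { 11/8; 3/2; 2 } ⇒ simplest 21/16
BBRRBRR: Left { 0; 1; 5/4 }, Right { 21/16; 11/8; 3/2; 2 } ⇒ simplest 41/32
BBRRBRRR: Left { 0; 1; 5/4 }, Right { 41/32; 21/16; 11/8; 3/2; 2 } ⇒ simplest 81/64
BBRRBRRRB: Left { 0; 1; 5/4; 81/64 }, Right { 41/32; 21/16; 11/8; 3/2; 2 } ⇒ simplest 163/128
BBRRBRRRBR: Left { 0; 1; 5/4; 81/64 }, Right { 163/128; 41/32; 21/16; 11/8; 3/2; 2 } ⇒ simplest 325/256
BBRRBRRRBRR: Left { 0; 1; 5/4; 81/64 }, Right { 325/256; 163/128; 41/32; 21/16; 11/8; 3/2; 2 } ⇒ simplest 649/512
BBRRBRRRBRRB: Left { 0; 1; 5/4; 81/64; 649/512 }, Right { 325/256; 163/128; 41/32; 21/16; 11/8; 3/2; 2 } ⇒ simplest 1299/1024
BBRRBRRRBRRBR: Left { 0; 1; 5/4; 81/64; 649/512 }, Right { 1299/1024; 325/256; 163/128; 41/32; 21/16; 11/8; 3/2; 2 } ⇒ simplest 2597/2048
BBRRBRRRBRRBRR: Left { 0; 1; 5/4; 81/64; 649/512 }, Right { 2597/2048; 1299/1024; 325/256; 163/128; 41/32; 21/16; 11/8; 3/2; 2 } ⇒ simplest 5193/4096
BBRRBRRRBRRBRRB: Left { 0; 1; 5/4; 81/64; 649/512; 5193/4096 }, Right { 2597/2048; 1299/1024; 325/256; 163/128; 41/32; 21/16; 11/8; 3/2; 2 } ⇒ simplest 10387/8192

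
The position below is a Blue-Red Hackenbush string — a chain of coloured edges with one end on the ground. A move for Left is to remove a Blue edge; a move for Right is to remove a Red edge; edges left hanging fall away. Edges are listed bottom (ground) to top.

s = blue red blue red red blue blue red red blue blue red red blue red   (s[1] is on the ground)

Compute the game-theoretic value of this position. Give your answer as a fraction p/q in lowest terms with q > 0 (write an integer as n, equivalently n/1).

Prefix values for blue red blue red red blue blue red red blue blue red red blue red via {L|R} + simplicity:
val(b) = { 0 | · } -> 1
val(br) = { 0 | 1 } -> 1/2
val(brb) = { 0, 1/2 | 1 } -> 3/4
val(brbr) = { 0, 1/2 | 3/4, 1 } -> 5/8
val(brbrr) = { 0, 1/2 | 5/8, 3/4, 1 } -> 9/16
val(brbrrb) = { 0, 1/2, 9/16 | 5/8, 3/4, 1 } -> 19/32
val(brbrrbb) = { 0, 1/2, 9/16, 19/32 | 5/8, 3/4, 1 } -> 39/64
val(brbrrbbr) = { 0, 1/2, 9/16, 19/32 | 39/64, 5/8, 3/4, 1 } -> 77/128
val(brbrrbbrr) = { 0, 1/2, 9/16, 19/32 | 77/128, 39/64, 5/8, 3/4, 1 } -> 153/256
val(brbrrbbrrb) = { 0, 1/2, 9/16, 19/32, 153/256 | 77/128, 39/64, 5/8, 3/4, 1 } -> 307/512
val(brbrrbbrrbb) = { 0, 1/2, 9/16, 19/32, 153/256, 307/512 | 77/128, 39/64, 5/8, 3/4, 1 } -> 615/1024
val(brbrrbbrrbbr) = { 0, 1/2, 9/16, 19/32, 153/256, 307/512 | 615/1024, 77/128, 39/64, 5/8, 3/4, 1 } -> 1229/2048
val(brbrrbbrrbbrr) = { 0, 1/2, 9/16, 19/32, 153/256, 307/512 | 1229/2048, 615/1024, 77/128, 39/64, 5/8, 3/4, 1 } -> 2457/4096
val(brbrrbbrrbbrrb) = { 0, 1/2, 9/16, 19/32, 153/256, 307/512, 2457/4096 | 1229/2048, 615/1024, 77/128, 39/64, 5/8, 3/4, 1 } -> 4915/8192
val(brbrrbbrrbbrrbr) = { 0, 1/2, 9/16, 19/32, 153/256, 307/512, 2457/4096 | 4915/8192, 1229/2048, 615/1024, 77/128, 39/64, 5/8, 3/4, 1 } -> 9829/16384

9829/16384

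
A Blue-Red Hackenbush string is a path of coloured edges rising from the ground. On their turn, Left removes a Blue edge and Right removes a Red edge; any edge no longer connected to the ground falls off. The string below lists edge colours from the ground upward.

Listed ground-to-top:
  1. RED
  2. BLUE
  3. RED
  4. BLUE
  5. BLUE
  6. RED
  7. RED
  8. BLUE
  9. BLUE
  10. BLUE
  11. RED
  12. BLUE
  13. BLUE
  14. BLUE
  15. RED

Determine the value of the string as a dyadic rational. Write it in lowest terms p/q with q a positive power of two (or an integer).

Recurse on prefixes of the 15-edge string RED BLUE RED BLUE BLUE RED RED BLUE BLUE BLUE RED BLUE BLUE BLUE RED:
R: Left { none }, Right { 0 } — simplest -1
RB: Left { -1 }, Right { 0 } — simplest -1/2
RBR: Left { -1 }, Right { -1/2 0 } — simplest -3/4
RBRB: Left { -1 -3/4 }, Right { -1/2 0 } — simplest -5/8
RBRBB: Left { -1 -3/4 -5/8 }, Right { -1/2 0 } — simplest -9/16
RBRBBR: Left { -1 -3/4 -5/8 }, Right { -9/16 -1/2 0 } — simplest -19/32
RBRBBRR: Left { -1 -3/4 -5/8 }, Right { -19/32 -9/16 -1/2 0 } — simplest -39/64
RBRBBRRB: Left { -1 -3/4 -5/8 -39/64 }, Right { -19/32 -9/16 -1/2 0 } — simplest -77/128
RBRBBRRBB: Left { -1 -3/4 -5/8 -39/64 -77/128 }, Right { -19/32 -9/16 -1/2 0 } — simplest -153/256
RBRBBRRBBB: Left { -1 -3/4 -5/8 -39/64 -77/128 -153/256 }, Right { -19/32 -9/16 -1/2 0 } — simplest -305/512
RBRBBRRBBBR: Left { -1 -3/4 -5/8 -39/64 -77/128 -153/256 }, Right { -305/512 -19/32 -9/16 -1/2 0 } — simplest -611/1024
RBRBBRRBBBRB: Left { -1 -3/4 -5/8 -39/64 -77/128 -153/256 -611/1024 }, Right { -305/512 -19/32 -9/16 -1/2 0 } — simplest -1221/2048
RBRBBRRBBBRBB: Left { -1 -3/4 -5/8 -39/64 -77/128 -153/256 -611/1024 -1221/2048 }, Right { -305/512 -19/32 -9/16 -1/2 0 } — simplest -2441/4096
RBRBBRRBBBRBBB: Left { -1 -3/4 -5/8 -39/64 -77/128 -153/256 -611/1024 -1221/2048 -2441/4096 }, Right { -305/512 -19/32 -9/16 -1/2 0 } — simplest -4881/8192
RBRBBRRBBBRBBBR: Left { -1 -3/4 -5/8 -39/64 -77/128 -153/256 -611/1024 -1221/2048 -2441/4096 }, Right { -4881/8192 -305/512 -19/32 -9/16 -1/2 0 } — simplest -9763/16384

-9763/16384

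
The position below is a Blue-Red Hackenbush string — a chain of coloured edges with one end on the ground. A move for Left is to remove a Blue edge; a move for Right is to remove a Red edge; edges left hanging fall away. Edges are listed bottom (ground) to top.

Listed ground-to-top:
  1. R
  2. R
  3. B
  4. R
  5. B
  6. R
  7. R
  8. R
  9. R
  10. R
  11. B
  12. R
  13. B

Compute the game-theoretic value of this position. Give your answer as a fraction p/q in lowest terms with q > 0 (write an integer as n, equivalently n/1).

-3573/2048

Recurse on prefixes of the 13-edge string R R B R B R R R R R B R B:
edge 1 of 13 (R): {  | 0 } → -1
edge 2 of 13 (R): {  | -1, 0 } → -2
edge 3 of 13 (B): { -2 | -1, 0 } → -3/2
edge 4 of 13 (R): { -2 | -3/2, -1, 0 } → -7/4
edge 5 of 13 (B): { -2, -7/4 | -3/2, -1, 0 } → -13/8
edge 6 of 13 (R): { -2, -7/4 | -13/8, -3/2, -1, 0 } → -27/16
edge 7 of 13 (R): { -2, -7/4 | -27/16, -13/8, -3/2, -1, 0 } → -55/32
edge 8 of 13 (R): { -2, -7/4 | -55/32, -27/16, -13/8, -3/2, -1, 0 } → -111/64
edge 9 of 13 (R): { -2, -7/4 | -111/64, -55/32, -27/16, -13/8, -3/2, -1, 0 } → -223/128
edge 10 of 13 (R): { -2, -7/4 | -223/128, -111/64, -55/32, -27/16, -13/8, -3/2, -1, 0 } → -447/256
edge 11 of 13 (B): { -2, -7/4, -447/256 | -223/128, -111/64, -55/32, -27/16, -13/8, -3/2, -1, 0 } → -893/512
edge 12 of 13 (R): { -2, -7/4, -447/256 | -893/512, -223/128, -111/64, -55/32, -27/16, -13/8, -3/2, -1, 0 } → -1787/1024
edge 13 of 13 (B): { -2, -7/4, -447/256, -1787/1024 | -893/512, -223/128, -111/64, -55/32, -27/16, -13/8, -3/2, -1, 0 } → -3573/2048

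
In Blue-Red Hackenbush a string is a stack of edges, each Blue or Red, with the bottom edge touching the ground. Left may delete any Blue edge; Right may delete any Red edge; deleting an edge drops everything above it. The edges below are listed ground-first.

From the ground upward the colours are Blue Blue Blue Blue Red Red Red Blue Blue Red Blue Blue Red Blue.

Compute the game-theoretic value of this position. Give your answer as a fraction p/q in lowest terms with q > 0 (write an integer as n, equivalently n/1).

3291/1024

edge 1 of 14 (Blue): { 0 | ∅ } => 1
edge 2 of 14 (Blue): { 0, 1 | ∅ } => 2
edge 3 of 14 (Blue): { 0, 1, 2 | ∅ } => 3
edge 4 of 14 (Blue): { 0, 1, 2, 3 | ∅ } => 4
edge 5 of 14 (Red): { 0, 1, 2, 3 | 4 } => 7/2
edge 6 of 14 (Red): { 0, 1, 2, 3 | 7/2, 4 } => 13/4
edge 7 of 14 (Red): { 0, 1, 2, 3 | 13/4, 7/2, 4 } => 25/8
edge 8 of 14 (Blue): { 0, 1, 2, 3, 25/8 | 13/4, 7/2, 4 } => 51/16
edge 9 of 14 (Blue): { 0, 1, 2, 3, 25/8, 51/16 | 13/4, 7/2, 4 } => 103/32
edge 10 of 14 (Red): { 0, 1, 2, 3, 25/8, 51/16 | 103/32, 13/4, 7/2, 4 } => 205/64
edge 11 of 14 (Blue): { 0, 1, 2, 3, 25/8, 51/16, 205/64 | 103/32, 13/4, 7/2, 4 } => 411/128
edge 12 of 14 (Blue): { 0, 1, 2, 3, 25/8, 51/16, 205/64, 411/128 | 103/32, 13/4, 7/2, 4 } => 823/256
edge 13 of 14 (Red): { 0, 1, 2, 3, 25/8, 51/16, 205/64, 411/128 | 823/256, 103/32, 13/4, 7/2, 4 } => 1645/512
edge 14 of 14 (Blue): { 0, 1, 2, 3, 25/8, 51/16, 205/64, 411/128, 1645/512 | 823/256, 103/32, 13/4, 7/2, 4 } => 3291/1024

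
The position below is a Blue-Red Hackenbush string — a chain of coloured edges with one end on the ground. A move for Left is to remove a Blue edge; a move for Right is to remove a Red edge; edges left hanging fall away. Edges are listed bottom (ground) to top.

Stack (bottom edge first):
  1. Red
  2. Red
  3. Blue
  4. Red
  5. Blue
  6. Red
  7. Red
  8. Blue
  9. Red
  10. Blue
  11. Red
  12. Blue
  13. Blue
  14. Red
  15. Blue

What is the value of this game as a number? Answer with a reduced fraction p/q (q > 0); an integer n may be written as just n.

-13989/8192

R: Left { — }, Right { 0 } => simplest -1
RR: Left { — }, Right { -1, 0 } => simplest -2
RRB: Left { -2 }, Right { -1, 0 } => simplest -3/2
RRBR: Left { -2 }, Right { -3/2, -1, 0 } => simplest -7/4
RRBRB: Left { -2, -7/4 }, Right { -3/2, -1, 0 } => simplest -13/8
RRBRBR: Left { -2, -7/4 }, Right { -13/8, -3/2, -1, 0 } => simplest -27/16
RRBRBRR: Left { -2, -7/4 }, Right { -27/16, -13/8, -3/2, -1, 0 } => simplest -55/32
RRBRBRRB: Left { -2, -7/4, -55/32 }, Right { -27/16, -13/8, -3/2, -1, 0 } => simplest -109/64
RRBRBRRBR: Left { -2, -7/4, -55/32 }, Right { -109/64, -27/16, -13/8, -3/2, -1, 0 } => simplest -219/128
RRBRBRRBRB: Left { -2, -7/4, -55/32, -219/128 }, Right { -109/64, -27/16, -13/8, -3/2, -1, 0 } => simplest -437/256
RRBRBRRBRBR: Left { -2, -7/4, -55/32, -219/128 }, Right { -437/256, -109/64, -27/16, -13/8, -3/2, -1, 0 } => simplest -875/512
RRBRBRRBRBRB: Left { -2, -7/4, -55/32, -219/128, -875/512 }, Right { -437/256, -109/64, -27/16, -13/8, -3/2, -1, 0 } => simplest -1749/1024
RRBRBRRBRBRBB: Left { -2, -7/4, -55/32, -219/128, -875/512, -1749/1024 }, Right { -437/256, -109/64, -27/16, -13/8, -3/2, -1, 0 } => simplest -3497/2048
RRBRBRRBRBRBBR: Left { -2, -7/4, -55/32, -219/128, -875/512, -1749/1024 }, Right { -3497/2048, -437/256, -109/64, -27/16, -13/8, -3/2, -1, 0 } => simplest -6995/4096
RRBRBRRBRBRBBRB: Left { -2, -7/4, -55/32, -219/128, -875/512, -1749/1024, -6995/4096 }, Right { -3497/2048, -437/256, -109/64, -27/16, -13/8, -3/2, -1, 0 } => simplest -13989/8192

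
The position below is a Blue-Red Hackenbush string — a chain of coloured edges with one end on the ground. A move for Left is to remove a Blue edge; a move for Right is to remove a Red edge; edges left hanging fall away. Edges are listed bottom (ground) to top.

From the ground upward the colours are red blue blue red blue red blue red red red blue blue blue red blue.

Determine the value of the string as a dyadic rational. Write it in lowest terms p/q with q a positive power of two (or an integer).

Build G(s[:k]) for k = 1..15, string s = red blue blue red blue red blue red red red blue blue blue red blue.
G_1 [r]  L=[none]  R=[0]  — -1
G_2 [rb]  L=[-1]  R=[0]  — -1/2
G_3 [rbb]  L=[-1 -1/2]  R=[0]  — -1/4
G_4 [rbbr]  L=[-1 -1/2]  R=[-1/4 0]  — -3/8
G_5 [rbbrb]  L=[-1 -1/2 -3/8]  R=[-1/4 0]  — -5/16
G_6 [rbbrbr]  L=[-1 -1/2 -3/8]  R=[-5/16 -1/4 0]  — -11/32
G_7 [rbbrbrb]  L=[-1 -1/2 -3/8 -11/32]  R=[-5/16 -1/4 0]  — -21/64
G_8 [rbbrbrbr]  L=[-1 -1/2 -3/8 -11/32]  R=[-21/64 -5/16 -1/4 0]  — -43/128
G_9 [rbbrbrbrr]  L=[-1 -1/2 -3/8 -11/32]  R=[-43/128 -21/64 -5/16 -1/4 0]  — -87/256
G_10 [rbbrbrbrrr]  L=[-1 -1/2 -3/8 -11/32]  R=[-87/256 -43/128 -21/64 -5/16 -1/4 0]  — -175/512
G_11 [rbbrbrbrrrb]  L=[-1 -1/2 -3/8 -11/32 -175/512]  R=[-87/256 -43/128 -21/64 -5/16 -1/4 0]  — -349/1024
G_12 [rbbrbrbrrrbb]  L=[-1 -1/2 -3/8 -11/32 -175/512 -349/1024]  R=[-87/256 -43/128 -21/64 -5/16 -1/4 0]  — -697/2048
G_13 [rbbrbrbrrrbbb]  L=[-1 -1/2 -3/8 -11/32 -175/512 -349/1024 -697/2048]  R=[-87/256 -43/128 -21/64 -5/16 -1/4 0]  — -1393/4096
G_14 [rbbrbrbrrrbbbr]  L=[-1 -1/2 -3/8 -11/32 -175/512 -349/1024 -697/2048]  R=[-1393/4096 -87/256 -43/128 -21/64 -5/16 -1/4 0]  — -2787/8192
G_15 [rbbrbrbrrrbbbrb]  L=[-1 -1/2 -3/8 -11/32 -175/512 -349/1024 -697/2048 -2787/8192]  R=[-1393/4096 -87/256 -43/128 -21/64 -5/16 -1/4 0]  — -5573/16384

-5573/16384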